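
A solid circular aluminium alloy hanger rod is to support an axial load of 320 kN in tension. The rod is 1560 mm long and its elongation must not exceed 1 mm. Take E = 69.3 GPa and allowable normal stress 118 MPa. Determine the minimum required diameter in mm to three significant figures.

Required area A ≥ P/σ_allow = 320000/118 = 2712 mm².
For a solid circular section, d ≥ √(4A/π) = 58.76 mm.
Elongation limit: A ≥ PL/(Eδ_allow) = 320000·1560/(69300·1) = 7203 mm² ⇒ d ≥ 95.77 mm.
The elongation limit governs.

95.8 mm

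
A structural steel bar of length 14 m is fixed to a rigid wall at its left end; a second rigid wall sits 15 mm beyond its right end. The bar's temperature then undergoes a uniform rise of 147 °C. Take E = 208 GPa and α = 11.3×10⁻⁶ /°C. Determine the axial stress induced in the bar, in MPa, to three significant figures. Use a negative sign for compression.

-123 MPa

Free thermal expansion αLΔT = 11.3e-6 · 14000 · 147 = 23.26 mm.
The walls engage after the gap closes; constrained expansion = 23.26 − 15 = 8.255 mm.
The walls impose strain ε = −(8.255)/14000 = -5.8967e-04; σ = Eε = 208000 · -5.8967e-04 = -122.7 MPa.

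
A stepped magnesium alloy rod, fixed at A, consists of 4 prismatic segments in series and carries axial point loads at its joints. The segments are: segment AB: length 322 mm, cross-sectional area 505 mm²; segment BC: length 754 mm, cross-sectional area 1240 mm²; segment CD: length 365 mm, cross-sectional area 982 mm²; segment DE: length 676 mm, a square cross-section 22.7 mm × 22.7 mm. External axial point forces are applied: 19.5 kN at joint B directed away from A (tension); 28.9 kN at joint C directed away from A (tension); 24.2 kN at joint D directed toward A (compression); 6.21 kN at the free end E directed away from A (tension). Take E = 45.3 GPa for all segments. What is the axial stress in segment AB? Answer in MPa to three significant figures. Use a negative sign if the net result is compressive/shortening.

60.2 MPa

Internal axial forces (sectioning from the free end, tension +): N_DE = 6.21 kN, N_CD = -17.99 kN, N_BC = 10.91 kN, N_AB = 30.41 kN.
σ_AB = N_AB/A_AB = 30410/505 = 60.22 MPa.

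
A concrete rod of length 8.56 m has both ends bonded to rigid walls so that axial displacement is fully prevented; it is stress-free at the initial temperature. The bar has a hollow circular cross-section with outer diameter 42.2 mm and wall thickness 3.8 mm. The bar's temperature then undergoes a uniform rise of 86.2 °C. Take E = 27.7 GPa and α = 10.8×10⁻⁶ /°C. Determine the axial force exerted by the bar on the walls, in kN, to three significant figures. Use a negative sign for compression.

Free thermal expansion αLΔT = 10.8e-6 · 8560 · 86.2 = 7.969 mm.
The walls impose strain ε = −(7.969)/8560 = -9.3096e-04; σ = Eε = 27700 · -9.3096e-04 = -25.79 MPa.
Wall reaction R = σ·A = -25.79·458.4 = -11820 N = -11.82 kN.

-11.8 kN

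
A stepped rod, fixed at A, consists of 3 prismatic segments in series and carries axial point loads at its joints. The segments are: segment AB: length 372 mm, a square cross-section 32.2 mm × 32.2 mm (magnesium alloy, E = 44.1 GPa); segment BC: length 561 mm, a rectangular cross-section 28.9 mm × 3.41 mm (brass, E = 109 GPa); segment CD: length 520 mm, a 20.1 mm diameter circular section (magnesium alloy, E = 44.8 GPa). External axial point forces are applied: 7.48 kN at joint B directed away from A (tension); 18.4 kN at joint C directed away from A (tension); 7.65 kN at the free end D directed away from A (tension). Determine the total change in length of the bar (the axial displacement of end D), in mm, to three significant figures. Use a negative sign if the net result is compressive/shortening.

Internal axial forces (sectioning from the free end, tension +): N_CD = 7.65 kN, N_BC = 26.05 kN, N_AB = 33.53 kN.
A_AB = 1037 mm².
A_BC = 98.55 mm².
A_CD = 317.3 mm².
δ_AB = 33530·372/(1037·44100) = 0.2728 mm
δ_BC = 26050·561/(98.55·109000) = 1.36 mm
δ_CD = 7650·520/(317.3·44800) = 0.2798 mm
δ = Σδ_i = 1.913 mm.

1.91 mm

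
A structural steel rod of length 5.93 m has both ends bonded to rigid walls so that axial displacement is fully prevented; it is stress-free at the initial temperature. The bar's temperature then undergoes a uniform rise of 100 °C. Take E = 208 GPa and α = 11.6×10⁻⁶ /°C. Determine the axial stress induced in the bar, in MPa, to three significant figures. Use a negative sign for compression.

Free thermal expansion αLΔT = 11.6e-6 · 5930 · 100 = 6.879 mm.
The walls impose strain ε = −(6.879)/5930 = -1.1600e-03; σ = Eε = 208000 · -1.1600e-03 = -241.3 MPa.

-241 MPa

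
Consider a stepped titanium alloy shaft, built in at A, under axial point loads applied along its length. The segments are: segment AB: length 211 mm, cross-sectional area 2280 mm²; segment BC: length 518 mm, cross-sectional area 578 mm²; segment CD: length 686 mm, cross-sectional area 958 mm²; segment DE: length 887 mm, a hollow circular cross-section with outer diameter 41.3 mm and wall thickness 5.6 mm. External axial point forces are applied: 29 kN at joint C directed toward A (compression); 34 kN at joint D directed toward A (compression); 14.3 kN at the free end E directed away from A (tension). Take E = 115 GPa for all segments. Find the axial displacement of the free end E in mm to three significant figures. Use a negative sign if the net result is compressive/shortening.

-0.366 mm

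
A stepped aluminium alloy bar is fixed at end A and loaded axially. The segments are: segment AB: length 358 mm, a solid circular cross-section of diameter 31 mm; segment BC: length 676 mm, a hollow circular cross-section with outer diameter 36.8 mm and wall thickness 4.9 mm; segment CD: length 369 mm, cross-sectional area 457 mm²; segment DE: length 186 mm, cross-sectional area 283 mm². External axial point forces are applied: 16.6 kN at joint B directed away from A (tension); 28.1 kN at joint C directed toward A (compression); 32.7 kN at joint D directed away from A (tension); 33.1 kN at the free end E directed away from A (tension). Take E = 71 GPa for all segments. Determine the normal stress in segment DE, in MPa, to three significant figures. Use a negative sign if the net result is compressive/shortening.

117 MPa

Internal axial forces (sectioning from the free end, tension +): N_DE = 33.1 kN, N_CD = 65.8 kN, N_BC = 37.7 kN, N_AB = 54.3 kN.
σ_DE = N_DE/A_DE = 33100/283 = 117 MPa.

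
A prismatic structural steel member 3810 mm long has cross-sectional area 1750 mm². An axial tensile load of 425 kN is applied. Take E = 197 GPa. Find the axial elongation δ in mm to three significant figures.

δ_mech = NL/(AE) = 425000·3810/(1750·197000) = 4.697 mm.

4.70 mm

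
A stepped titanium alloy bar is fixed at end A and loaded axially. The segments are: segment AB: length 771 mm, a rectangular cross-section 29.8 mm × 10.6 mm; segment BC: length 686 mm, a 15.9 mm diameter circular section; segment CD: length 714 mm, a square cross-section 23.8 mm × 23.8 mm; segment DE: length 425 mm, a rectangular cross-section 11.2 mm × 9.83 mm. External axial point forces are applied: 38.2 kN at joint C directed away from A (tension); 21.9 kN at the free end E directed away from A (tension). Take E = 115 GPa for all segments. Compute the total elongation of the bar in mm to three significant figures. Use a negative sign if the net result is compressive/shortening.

4.06 mm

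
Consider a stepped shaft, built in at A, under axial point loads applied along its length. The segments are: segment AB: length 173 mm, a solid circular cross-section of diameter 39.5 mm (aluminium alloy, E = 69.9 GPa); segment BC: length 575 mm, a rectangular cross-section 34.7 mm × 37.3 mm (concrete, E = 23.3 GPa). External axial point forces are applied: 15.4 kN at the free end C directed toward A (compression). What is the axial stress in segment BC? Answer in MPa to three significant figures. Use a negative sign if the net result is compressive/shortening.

-11.9 MPa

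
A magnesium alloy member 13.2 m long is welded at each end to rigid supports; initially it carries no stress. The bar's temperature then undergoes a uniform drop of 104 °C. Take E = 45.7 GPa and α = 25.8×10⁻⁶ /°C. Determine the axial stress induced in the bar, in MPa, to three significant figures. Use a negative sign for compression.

123 MPa

Free thermal expansion αLΔT = 25.8e-6 · 13200 · -104 = -35.42 mm.
The walls impose strain ε = −(-35.42)/13200 = 2.6832e-03; σ = Eε = 45700 · 2.6832e-03 = 122.6 MPa.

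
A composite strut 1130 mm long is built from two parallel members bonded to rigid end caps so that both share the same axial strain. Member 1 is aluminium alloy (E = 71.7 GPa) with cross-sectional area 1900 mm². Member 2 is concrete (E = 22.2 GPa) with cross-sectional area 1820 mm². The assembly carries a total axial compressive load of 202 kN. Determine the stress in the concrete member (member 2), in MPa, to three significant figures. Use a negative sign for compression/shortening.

-25.4 MPa

Equal strain + equilibrium ⇒ each member carries load in proportion to AE: A₁E₁ = 136200000 N, A₂E₂ = 40400000 N, ΣAE = 176600000 N.
σ₂ = P·E₂/ΣAE = -202000·22200/176600000 = -25.39 MPa.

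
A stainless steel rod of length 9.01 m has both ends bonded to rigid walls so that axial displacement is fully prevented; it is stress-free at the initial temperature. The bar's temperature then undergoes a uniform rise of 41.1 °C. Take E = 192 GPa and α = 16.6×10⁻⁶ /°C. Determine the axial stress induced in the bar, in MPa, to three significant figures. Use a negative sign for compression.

Free thermal expansion αLΔT = 16.6e-6 · 9010 · 41.1 = 6.147 mm.
The walls impose strain ε = −(6.147)/9010 = -6.8226e-04; σ = Eε = 192000 · -6.8226e-04 = -131 MPa.

-131 MPa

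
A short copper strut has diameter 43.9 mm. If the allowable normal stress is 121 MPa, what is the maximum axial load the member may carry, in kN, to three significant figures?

183 kN

A = 1514 mm².
P_max = σ_allow · A = 121 · 1514 = 183100 N = 183.1 kN.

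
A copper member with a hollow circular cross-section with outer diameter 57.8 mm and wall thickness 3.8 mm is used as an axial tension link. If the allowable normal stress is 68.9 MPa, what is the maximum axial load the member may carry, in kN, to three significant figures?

A = 644.7 mm².
P_max = σ_allow · A = 68.9 · 644.7 = 44420 N = 44.42 kN.

44.4 kN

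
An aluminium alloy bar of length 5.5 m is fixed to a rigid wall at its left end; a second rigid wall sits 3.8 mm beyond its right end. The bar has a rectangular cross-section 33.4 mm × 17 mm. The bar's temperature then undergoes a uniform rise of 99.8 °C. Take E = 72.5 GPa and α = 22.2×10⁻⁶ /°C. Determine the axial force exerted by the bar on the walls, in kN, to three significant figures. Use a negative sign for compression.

Free thermal expansion αLΔT = 22.2e-6 · 5500 · 99.8 = 12.19 mm.
The walls engage after the gap closes; constrained expansion = 12.19 − 3.8 = 8.386 mm.
The walls impose strain ε = −(8.386)/5500 = -1.5247e-03; σ = Eε = 72500 · -1.5247e-03 = -110.5 MPa.
Wall reaction R = σ·A = -110.5·567.8 = -62760 N = -62.76 kN.

-62.8 kN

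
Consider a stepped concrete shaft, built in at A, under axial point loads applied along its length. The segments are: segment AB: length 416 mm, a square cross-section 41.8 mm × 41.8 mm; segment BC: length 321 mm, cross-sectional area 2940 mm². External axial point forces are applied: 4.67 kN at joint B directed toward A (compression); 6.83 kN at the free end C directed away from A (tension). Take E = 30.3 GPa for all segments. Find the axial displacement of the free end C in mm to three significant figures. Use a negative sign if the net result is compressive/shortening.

0.0416 mm

Internal axial forces (sectioning from the free end, tension +): N_BC = 6.83 kN, N_AB = 2.16 kN.
A_AB = 1747 mm².
δ_AB = 2160·416/(1747·30300) = 0.01697 mm
δ_BC = 6830·321/(2940·30300) = 0.02461 mm
δ = Σδ_i = 0.04158 mm.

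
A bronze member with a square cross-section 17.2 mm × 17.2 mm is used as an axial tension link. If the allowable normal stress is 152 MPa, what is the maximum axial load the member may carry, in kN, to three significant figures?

45.0 kN

A = 295.8 mm².
P_max = σ_allow · A = 152 · 295.8 = 44970 N = 44.97 kN.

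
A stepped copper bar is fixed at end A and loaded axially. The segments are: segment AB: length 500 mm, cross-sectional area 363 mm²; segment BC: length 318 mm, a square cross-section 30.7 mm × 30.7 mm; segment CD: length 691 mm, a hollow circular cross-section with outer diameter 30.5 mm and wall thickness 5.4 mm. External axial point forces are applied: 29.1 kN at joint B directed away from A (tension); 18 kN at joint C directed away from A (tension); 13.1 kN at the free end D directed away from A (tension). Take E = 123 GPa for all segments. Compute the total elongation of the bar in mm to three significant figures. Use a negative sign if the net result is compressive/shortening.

0.932 mm

Internal axial forces (sectioning from the free end, tension +): N_CD = 13.1 kN, N_BC = 31.1 kN, N_AB = 60.2 kN.
A_BC = 942.5 mm².
A_CD = 425.8 mm².
δ_AB = 60200·500/(363·123000) = 0.6741 mm
δ_BC = 31100·318/(942.5·123000) = 0.08531 mm
δ_CD = 13100·691/(425.8·123000) = 0.1728 mm
δ = Σδ_i = 0.9323 mm.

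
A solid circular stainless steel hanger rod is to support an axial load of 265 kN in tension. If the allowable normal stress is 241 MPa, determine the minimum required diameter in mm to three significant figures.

Required area A ≥ P/σ_allow = 265000/241 = 1100 mm².
For a solid circular section, d ≥ √(4A/π) = 37.42 mm.

37.4 mm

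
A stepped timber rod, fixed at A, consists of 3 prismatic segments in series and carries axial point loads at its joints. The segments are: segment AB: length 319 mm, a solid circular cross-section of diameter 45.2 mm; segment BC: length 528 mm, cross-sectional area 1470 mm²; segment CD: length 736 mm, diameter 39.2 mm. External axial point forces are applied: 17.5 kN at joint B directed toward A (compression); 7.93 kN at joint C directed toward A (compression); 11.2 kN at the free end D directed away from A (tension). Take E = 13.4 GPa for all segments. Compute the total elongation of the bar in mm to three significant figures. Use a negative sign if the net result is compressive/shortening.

0.386 mm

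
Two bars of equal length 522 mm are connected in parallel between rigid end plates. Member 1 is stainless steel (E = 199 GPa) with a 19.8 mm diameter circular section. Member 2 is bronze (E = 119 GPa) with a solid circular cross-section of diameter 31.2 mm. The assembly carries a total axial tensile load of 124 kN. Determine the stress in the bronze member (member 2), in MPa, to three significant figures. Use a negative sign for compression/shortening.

A_1 = 307.9 mm².
A_2 = 764.5 mm².
Equal strain + equilibrium ⇒ each member carries load in proportion to AE: A₁E₁ = 61270000 N, A₂E₂ = 90980000 N, ΣAE = 152300000 N.
σ₂ = P·E₂/ΣAE = 124000·119000/152300000 = 96.92 MPa.

96.9 MPa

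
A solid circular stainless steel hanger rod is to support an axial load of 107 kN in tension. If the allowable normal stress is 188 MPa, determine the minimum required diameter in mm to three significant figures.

26.9 mm

Required area A ≥ P/σ_allow = 107000/188 = 569.1 mm².
For a solid circular section, d ≥ √(4A/π) = 26.92 mm.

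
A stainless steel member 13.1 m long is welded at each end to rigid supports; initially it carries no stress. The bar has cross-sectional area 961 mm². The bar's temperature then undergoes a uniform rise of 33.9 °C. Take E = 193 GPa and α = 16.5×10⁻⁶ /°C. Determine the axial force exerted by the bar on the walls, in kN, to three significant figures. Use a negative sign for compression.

-104 kN

Free thermal expansion αLΔT = 16.5e-6 · 13100 · 33.9 = 7.327 mm.
The walls impose strain ε = −(7.327)/13100 = -5.5935e-04; σ = Eε = 193000 · -5.5935e-04 = -108 MPa.
Wall reaction R = σ·A = -108·961 = -103700 N = -103.7 kN.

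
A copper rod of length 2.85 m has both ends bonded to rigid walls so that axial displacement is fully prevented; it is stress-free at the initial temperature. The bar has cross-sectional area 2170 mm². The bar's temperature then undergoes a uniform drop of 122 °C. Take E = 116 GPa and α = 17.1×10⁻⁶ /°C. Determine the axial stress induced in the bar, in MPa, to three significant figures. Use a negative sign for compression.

Free thermal expansion αLΔT = 17.1e-6 · 2850 · -122 = -5.946 mm.
The walls impose strain ε = −(-5.946)/2850 = 2.0862e-03; σ = Eε = 116000 · 2.0862e-03 = 242 MPa.

242 MPa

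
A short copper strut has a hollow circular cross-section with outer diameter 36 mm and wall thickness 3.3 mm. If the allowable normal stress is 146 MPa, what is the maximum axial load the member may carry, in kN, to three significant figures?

A = 339 mm².
P_max = σ_allow · A = 146 · 339 = 49500 N = 49.5 kN.

49.5 kN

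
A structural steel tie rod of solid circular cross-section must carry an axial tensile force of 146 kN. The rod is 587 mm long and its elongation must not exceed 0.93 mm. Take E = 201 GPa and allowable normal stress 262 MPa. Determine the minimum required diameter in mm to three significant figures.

26.6 mm

Required area A ≥ P/σ_allow = 146000/262 = 557.3 mm².
For a solid circular section, d ≥ √(4A/π) = 26.64 mm.
Elongation limit: A ≥ PL/(Eδ_allow) = 146000·587/(201000·0.93) = 458.5 mm² ⇒ d ≥ 24.16 mm.
The stress limit governs.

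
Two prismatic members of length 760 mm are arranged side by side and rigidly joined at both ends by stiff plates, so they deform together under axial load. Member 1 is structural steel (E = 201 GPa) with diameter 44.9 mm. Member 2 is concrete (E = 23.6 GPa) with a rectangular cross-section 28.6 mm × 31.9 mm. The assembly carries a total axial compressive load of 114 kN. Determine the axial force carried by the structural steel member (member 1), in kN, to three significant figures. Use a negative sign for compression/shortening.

A_1 = 1583 mm².
A_2 = 912.3 mm².
Equal strain + equilibrium ⇒ each member carries load in proportion to AE: A₁E₁ = 318300000 N, A₂E₂ = 21530000 N, ΣAE = 339800000 N.
F₁ = P·A₁E₁/ΣAE = -114000·318300000/339800000 = -106800 N.

-107 kN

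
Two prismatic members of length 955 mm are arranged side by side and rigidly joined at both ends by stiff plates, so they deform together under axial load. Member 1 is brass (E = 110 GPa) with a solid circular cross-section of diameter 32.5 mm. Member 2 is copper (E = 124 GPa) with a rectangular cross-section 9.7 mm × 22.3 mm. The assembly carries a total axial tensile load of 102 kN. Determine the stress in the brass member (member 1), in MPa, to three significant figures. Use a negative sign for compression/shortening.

A_1 = 829.6 mm².
A_2 = 216.3 mm².
Equal strain + equilibrium ⇒ each member carries load in proportion to AE: A₁E₁ = 91250000 N, A₂E₂ = 26820000 N, ΣAE = 118100000 N.
σ₁ = P·E₁/ΣAE = 102000·110000/118100000 = 95.02 MPa.

95.0 MPa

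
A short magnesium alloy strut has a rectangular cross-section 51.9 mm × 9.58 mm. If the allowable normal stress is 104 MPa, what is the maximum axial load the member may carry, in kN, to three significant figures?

A = 497.2 mm².
P_max = σ_allow · A = 104 · 497.2 = 51710 N = 51.71 kN.

51.7 kN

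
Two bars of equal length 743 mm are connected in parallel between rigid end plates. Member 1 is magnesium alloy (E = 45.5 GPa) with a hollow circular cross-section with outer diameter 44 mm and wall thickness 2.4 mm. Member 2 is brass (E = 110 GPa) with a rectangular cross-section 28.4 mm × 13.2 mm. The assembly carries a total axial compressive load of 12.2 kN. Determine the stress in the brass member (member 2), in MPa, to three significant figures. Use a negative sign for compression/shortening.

-24.2 MPa

A_1 = 313.7 mm².
A_2 = 374.9 mm².
Equal strain + equilibrium ⇒ each member carries load in proportion to AE: A₁E₁ = 14270000 N, A₂E₂ = 41240000 N, ΣAE = 55510000 N.
σ₂ = P·E₂/ΣAE = -12200·110000/55510000 = -24.18 MPa.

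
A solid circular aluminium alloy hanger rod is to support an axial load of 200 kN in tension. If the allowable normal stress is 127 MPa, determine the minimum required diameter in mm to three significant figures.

44.8 mm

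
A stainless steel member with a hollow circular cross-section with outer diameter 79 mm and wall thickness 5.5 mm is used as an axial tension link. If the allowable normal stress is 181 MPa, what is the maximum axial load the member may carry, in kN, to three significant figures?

A = 1270 mm².
P_max = σ_allow · A = 181 · 1270 = 229900 N = 229.9 kN.

230 kN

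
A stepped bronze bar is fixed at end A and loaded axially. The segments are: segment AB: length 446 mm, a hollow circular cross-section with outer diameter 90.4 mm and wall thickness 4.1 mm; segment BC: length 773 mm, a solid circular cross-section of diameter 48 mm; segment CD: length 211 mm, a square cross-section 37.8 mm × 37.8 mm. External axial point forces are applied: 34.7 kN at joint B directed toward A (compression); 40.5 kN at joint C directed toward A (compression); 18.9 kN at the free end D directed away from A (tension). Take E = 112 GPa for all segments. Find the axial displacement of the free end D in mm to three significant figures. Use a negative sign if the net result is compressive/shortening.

Internal axial forces (sectioning from the free end, tension +): N_CD = 18.9 kN, N_BC = -21.6 kN, N_AB = -56.3 kN.
A_AB = 1112 mm².
A_BC = 1810 mm².
A_CD = 1429 mm².
δ_AB = -56300·446/(1112·112000) = -0.2017 mm
δ_BC = -21600·773/(1810·112000) = -0.08238 mm
δ_CD = 18900·211/(1429·112000) = 0.02492 mm
δ = Σδ_i = -0.2592 mm.

-0.259 mm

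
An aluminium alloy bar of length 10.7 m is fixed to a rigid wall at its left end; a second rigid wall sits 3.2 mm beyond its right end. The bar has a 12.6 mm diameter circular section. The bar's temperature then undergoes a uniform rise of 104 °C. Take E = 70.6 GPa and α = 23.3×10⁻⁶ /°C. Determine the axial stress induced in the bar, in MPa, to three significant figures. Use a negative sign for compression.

-150 MPa

Free thermal expansion αLΔT = 23.3e-6 · 10700 · 104 = 25.93 mm.
The walls engage after the gap closes; constrained expansion = 25.93 − 3.2 = 22.73 mm.
The walls impose strain ε = −(22.73)/10700 = -2.1241e-03; σ = Eε = 70600 · -2.1241e-03 = -150 MPa.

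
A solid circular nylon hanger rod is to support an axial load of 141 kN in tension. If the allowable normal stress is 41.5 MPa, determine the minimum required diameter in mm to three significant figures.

65.8 mm

Required area A ≥ P/σ_allow = 141000/41.5 = 3398 mm².
For a solid circular section, d ≥ √(4A/π) = 65.77 mm.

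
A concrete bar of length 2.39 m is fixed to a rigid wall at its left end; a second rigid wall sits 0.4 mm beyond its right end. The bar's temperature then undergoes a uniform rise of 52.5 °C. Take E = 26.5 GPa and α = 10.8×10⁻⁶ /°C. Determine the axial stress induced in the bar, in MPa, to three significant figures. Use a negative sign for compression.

Free thermal expansion αLΔT = 10.8e-6 · 2390 · 52.5 = 1.355 mm.
The walls engage after the gap closes; constrained expansion = 1.355 − 0.4 = 0.9551 mm.
The walls impose strain ε = −(0.9551)/2390 = -3.9964e-04; σ = Eε = 26500 · -3.9964e-04 = -10.59 MPa.

-10.6 MPa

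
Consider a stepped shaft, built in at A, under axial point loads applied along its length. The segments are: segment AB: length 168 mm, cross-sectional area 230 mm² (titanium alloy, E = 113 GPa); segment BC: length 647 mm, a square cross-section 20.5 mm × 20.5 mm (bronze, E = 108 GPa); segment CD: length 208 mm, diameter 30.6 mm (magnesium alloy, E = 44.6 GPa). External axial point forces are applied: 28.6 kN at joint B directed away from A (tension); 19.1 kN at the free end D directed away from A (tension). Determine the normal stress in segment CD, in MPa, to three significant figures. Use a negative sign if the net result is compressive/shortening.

26.0 MPa

Internal axial forces (sectioning from the free end, tension +): N_CD = 19.1 kN, N_BC = 19.1 kN, N_AB = 47.7 kN.
A_CD = 735.4 mm².
σ_CD = N_CD/A_CD = 19100/735.4 = 25.97 MPa.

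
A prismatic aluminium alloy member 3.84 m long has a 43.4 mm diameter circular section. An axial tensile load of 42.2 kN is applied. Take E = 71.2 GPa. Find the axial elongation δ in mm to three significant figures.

1.54 mm

A = 1479 mm².
δ_mech = NL/(AE) = 42200·3840/(1479·71200) = 1.538 mm.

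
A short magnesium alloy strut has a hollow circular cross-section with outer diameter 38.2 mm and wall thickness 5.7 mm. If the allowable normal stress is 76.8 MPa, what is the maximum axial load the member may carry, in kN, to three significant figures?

A = 582 mm².
P_max = σ_allow · A = 76.8 · 582 = 44700 N = 44.7 kN.

44.7 kN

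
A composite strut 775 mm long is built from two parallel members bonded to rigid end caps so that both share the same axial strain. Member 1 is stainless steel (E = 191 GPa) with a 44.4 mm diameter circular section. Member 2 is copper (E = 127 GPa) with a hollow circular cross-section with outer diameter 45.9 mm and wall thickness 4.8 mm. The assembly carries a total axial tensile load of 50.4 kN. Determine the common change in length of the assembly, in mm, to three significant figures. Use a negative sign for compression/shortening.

A_1 = 1548 mm².
A_2 = 619.8 mm².
Equal strain + equilibrium ⇒ each member carries load in proportion to AE: A₁E₁ = 295700000 N, A₂E₂ = 78710000 N, ΣAE = 374400000 N.
δ = PL/ΣAE = 50400·775/374400000 = 0.1043 mm.

0.104 mm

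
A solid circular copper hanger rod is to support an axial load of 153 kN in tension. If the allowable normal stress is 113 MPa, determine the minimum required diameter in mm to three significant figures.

41.5 mm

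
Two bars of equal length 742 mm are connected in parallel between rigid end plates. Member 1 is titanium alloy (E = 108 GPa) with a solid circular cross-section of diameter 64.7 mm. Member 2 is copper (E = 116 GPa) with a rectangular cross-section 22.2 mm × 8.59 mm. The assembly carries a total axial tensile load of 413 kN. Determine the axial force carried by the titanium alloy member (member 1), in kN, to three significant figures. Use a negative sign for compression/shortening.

389 kN

A_1 = 3288 mm².
A_2 = 190.7 mm².
Equal strain + equilibrium ⇒ each member carries load in proportion to AE: A₁E₁ = 355100000 N, A₂E₂ = 22120000 N, ΣAE = 377200000 N.
F₁ = P·A₁E₁/ΣAE = 413000·355100000/377200000 = 388800 N.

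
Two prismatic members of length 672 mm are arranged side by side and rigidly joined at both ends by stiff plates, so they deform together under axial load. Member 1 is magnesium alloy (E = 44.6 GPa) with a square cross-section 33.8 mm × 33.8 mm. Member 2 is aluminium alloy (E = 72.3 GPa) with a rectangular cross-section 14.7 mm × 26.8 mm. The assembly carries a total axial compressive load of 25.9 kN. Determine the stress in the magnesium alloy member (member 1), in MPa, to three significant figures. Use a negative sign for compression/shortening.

A_1 = 1142 mm².
A_2 = 394 mm².
Equal strain + equilibrium ⇒ each member carries load in proportion to AE: A₁E₁ = 50950000 N, A₂E₂ = 28480000 N, ΣAE = 79440000 N.
σ₁ = P·E₁/ΣAE = -25900·44600/79440000 = -14.54 MPa.

-14.5 MPa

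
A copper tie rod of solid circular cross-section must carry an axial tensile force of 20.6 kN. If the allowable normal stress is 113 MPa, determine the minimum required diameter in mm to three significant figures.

15.2 mm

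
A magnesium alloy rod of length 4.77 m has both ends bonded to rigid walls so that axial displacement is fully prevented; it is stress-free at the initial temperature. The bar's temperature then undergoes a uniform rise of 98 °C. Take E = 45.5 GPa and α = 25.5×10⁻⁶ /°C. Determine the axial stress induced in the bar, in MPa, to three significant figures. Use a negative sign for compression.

Free thermal expansion αLΔT = 25.5e-6 · 4770 · 98 = 11.92 mm.
The walls impose strain ε = −(11.92)/4770 = -2.4990e-03; σ = Eε = 45500 · -2.4990e-03 = -113.7 MPa.

-114 MPa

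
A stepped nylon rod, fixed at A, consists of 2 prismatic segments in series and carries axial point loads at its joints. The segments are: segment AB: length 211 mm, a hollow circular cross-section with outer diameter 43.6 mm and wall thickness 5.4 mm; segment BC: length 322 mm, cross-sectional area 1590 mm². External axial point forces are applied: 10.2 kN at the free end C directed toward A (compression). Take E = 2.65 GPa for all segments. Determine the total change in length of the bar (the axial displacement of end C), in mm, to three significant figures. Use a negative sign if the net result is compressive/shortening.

-2.03 mm

Internal axial forces (sectioning from the free end, tension +): N_BC = -10.2 kN, N_AB = -10.2 kN.
A_AB = 648 mm².
δ_AB = -10200·211/(648·2650) = -1.253 mm
δ_BC = -10200·322/(1590·2650) = -0.7795 mm
δ = Σδ_i = -2.033 mm.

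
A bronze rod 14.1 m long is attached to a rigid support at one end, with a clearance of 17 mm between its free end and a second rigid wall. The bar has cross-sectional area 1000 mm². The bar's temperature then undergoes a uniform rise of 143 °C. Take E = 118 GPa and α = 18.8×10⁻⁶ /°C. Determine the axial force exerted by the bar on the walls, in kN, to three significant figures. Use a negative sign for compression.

Free thermal expansion αLΔT = 18.8e-6 · 14100 · 143 = 37.91 mm.
The walls engage after the gap closes; constrained expansion = 37.91 − 17 = 20.91 mm.
The walls impose strain ε = −(20.91)/14100 = -1.4827e-03; σ = Eε = 118000 · -1.4827e-03 = -175 MPa.
Wall reaction R = σ·A = -175·1000 = -175000 N = -175 kN.

-175 kN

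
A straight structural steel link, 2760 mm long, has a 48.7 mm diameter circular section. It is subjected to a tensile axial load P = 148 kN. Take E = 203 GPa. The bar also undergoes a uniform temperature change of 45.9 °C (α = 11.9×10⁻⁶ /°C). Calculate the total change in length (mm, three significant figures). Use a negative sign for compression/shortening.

A = 1863 mm².
δ_mech = NL/(AE) = 148000·2760/(1863·203000) = 1.08 mm.
δ_thermal = αLΔT = 11.9e-6·2760·45.9 = 1.508 mm.
δ = δ_mech + δ_thermal = 2.588 mm.

2.59 mm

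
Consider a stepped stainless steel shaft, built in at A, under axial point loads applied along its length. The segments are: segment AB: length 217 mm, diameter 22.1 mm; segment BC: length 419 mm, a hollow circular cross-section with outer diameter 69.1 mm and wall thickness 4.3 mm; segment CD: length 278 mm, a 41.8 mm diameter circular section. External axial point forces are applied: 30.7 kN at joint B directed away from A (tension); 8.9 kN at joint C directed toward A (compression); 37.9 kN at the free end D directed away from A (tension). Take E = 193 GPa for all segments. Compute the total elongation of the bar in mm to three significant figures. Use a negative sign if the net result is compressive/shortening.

0.287 mm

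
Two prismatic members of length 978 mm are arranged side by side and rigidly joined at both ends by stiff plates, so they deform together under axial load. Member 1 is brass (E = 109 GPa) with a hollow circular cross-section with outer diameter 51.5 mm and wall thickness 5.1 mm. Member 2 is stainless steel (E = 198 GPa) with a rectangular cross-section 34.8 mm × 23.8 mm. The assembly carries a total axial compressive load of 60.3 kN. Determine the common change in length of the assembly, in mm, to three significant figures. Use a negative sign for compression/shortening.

A_1 = 743.4 mm².
A_2 = 828.2 mm².
Equal strain + equilibrium ⇒ each member carries load in proportion to AE: A₁E₁ = 81030000 N, A₂E₂ = 164000000 N, ΣAE = 245000000 N.
δ = PL/ΣAE = -60300·978/245000000 = -0.2407 mm.

-0.241 mm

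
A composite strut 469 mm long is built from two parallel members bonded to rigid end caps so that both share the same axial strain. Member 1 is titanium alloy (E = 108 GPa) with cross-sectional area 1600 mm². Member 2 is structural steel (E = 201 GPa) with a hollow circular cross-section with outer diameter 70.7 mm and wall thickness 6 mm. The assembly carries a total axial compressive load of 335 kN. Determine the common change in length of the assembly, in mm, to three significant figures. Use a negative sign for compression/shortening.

A_2 = 1220 mm².
Equal strain + equilibrium ⇒ each member carries load in proportion to AE: A₁E₁ = 172800000 N, A₂E₂ = 245100000 N, ΣAE = 417900000 N.
δ = PL/ΣAE = -335000·469/417900000 = -0.3759 mm.

-0.376 mm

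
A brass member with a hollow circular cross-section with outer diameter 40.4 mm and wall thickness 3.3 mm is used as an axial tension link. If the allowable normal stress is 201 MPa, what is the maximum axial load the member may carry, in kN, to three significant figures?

A = 384.6 mm².
P_max = σ_allow · A = 201 · 384.6 = 77310 N = 77.31 kN.

77.3 kN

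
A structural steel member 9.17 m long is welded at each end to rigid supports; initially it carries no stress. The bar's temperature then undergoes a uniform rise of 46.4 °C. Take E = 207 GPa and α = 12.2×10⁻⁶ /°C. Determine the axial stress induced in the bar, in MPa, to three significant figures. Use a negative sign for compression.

Free thermal expansion αLΔT = 12.2e-6 · 9170 · 46.4 = 5.191 mm.
The walls impose strain ε = −(5.191)/9170 = -5.6608e-04; σ = Eε = 207000 · -5.6608e-04 = -117.2 MPa.

-117 MPa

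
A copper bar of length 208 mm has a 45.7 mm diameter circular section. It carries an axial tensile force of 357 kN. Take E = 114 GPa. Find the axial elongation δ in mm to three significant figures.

0.397 mm

A = 1640 mm².
δ_mech = NL/(AE) = 357000·208/(1640·114000) = 0.3971 mm.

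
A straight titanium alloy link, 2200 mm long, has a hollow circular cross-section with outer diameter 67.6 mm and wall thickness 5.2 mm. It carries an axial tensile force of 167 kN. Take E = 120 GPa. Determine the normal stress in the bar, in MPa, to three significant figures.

164 MPa

A = 1019 mm².
σ = N/A = 167000/1019 = 163.8 MPa.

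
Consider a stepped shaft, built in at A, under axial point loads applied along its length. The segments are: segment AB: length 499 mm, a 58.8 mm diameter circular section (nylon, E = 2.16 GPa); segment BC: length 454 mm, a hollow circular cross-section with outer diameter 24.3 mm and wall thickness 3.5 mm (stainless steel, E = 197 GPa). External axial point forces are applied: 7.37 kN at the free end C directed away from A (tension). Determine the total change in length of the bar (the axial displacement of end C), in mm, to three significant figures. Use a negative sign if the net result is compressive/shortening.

0.701 mm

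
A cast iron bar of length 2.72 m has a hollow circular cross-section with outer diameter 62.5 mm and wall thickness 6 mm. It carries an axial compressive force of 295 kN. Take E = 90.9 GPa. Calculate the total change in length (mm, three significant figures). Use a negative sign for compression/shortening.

-8.29 mm

A = 1065 mm².
δ_mech = NL/(AE) = -295000·2720/(1065·90900) = -8.289 mm.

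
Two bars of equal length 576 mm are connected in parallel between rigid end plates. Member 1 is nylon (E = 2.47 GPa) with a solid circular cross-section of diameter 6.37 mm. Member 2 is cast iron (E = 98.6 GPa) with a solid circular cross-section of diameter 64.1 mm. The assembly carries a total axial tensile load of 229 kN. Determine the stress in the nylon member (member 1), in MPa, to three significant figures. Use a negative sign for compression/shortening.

1.78 MPa

A_1 = 31.87 mm².
A_2 = 3227 mm².
Equal strain + equilibrium ⇒ each member carries load in proportion to AE: A₁E₁ = 78720 N, A₂E₂ = 318200000 N, ΣAE = 318300000 N.
σ₁ = P·E₁/ΣAE = 229000·2470/318300000 = 1.777 MPa.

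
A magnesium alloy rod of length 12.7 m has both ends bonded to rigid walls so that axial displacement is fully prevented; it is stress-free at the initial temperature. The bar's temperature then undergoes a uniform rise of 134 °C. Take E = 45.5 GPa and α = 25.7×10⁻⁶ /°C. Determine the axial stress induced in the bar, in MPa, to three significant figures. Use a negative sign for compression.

-157 MPa

Free thermal expansion αLΔT = 25.7e-6 · 12700 · 134 = 43.74 mm.
The walls impose strain ε = −(43.74)/12700 = -3.4438e-03; σ = Eε = 45500 · -3.4438e-03 = -156.7 MPa.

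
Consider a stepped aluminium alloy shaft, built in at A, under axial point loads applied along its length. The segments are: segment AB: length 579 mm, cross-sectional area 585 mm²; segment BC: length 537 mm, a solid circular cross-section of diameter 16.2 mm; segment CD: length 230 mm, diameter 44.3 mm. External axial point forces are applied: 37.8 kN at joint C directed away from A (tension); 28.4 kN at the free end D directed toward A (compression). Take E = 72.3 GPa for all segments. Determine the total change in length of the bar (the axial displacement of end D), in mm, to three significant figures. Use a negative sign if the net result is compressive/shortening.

Internal axial forces (sectioning from the free end, tension +): N_CD = -28.4 kN, N_BC = 9.4 kN, N_AB = 9.4 kN.
A_BC = 206.1 mm².
A_CD = 1541 mm².
δ_AB = 9400·579/(585·72300) = 0.1287 mm
δ_BC = 9400·537/(206.1·72300) = 0.3387 mm
δ_CD = -28400·230/(1541·72300) = -0.05862 mm
δ = Σδ_i = 0.4088 mm.

0.409 mm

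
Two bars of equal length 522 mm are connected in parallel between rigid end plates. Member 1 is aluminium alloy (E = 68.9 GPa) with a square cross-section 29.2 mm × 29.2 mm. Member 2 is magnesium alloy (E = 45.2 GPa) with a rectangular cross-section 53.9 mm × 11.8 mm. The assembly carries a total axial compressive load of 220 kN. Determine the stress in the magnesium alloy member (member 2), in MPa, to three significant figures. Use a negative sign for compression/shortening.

-114 MPa

A_1 = 852.6 mm².
A_2 = 636 mm².
Equal strain + equilibrium ⇒ each member carries load in proportion to AE: A₁E₁ = 58750000 N, A₂E₂ = 28750000 N, ΣAE = 87500000 N.
σ₂ = P·E₂/ΣAE = -220000·45200/87500000 = -113.7 MPa.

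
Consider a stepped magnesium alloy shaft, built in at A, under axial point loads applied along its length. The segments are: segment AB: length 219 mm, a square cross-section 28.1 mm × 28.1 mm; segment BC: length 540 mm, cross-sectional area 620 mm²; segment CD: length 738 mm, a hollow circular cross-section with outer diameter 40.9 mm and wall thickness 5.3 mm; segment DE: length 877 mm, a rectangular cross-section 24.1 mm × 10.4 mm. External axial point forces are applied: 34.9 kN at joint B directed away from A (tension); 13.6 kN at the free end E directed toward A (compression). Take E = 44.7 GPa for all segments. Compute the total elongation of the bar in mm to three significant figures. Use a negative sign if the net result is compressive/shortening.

-1.58 mm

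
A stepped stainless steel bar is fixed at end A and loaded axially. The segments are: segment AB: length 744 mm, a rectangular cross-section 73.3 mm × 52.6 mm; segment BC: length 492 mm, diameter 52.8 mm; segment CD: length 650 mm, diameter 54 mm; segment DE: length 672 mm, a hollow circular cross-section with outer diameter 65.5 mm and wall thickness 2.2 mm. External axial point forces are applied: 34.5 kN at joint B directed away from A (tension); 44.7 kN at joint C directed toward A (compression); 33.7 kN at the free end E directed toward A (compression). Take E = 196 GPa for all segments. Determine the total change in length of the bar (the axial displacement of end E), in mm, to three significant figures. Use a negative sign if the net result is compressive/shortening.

Internal axial forces (sectioning from the free end, tension +): N_DE = -33.7 kN, N_CD = -33.7 kN, N_BC = -78.4 kN, N_AB = -43.9 kN.
A_AB = 3856 mm².
A_BC = 2190 mm².
A_CD = 2290 mm².
A_DE = 437.5 mm².
δ_AB = -43900·744/(3856·196000) = -0.04322 mm
δ_BC = -78400·492/(2190·196000) = -0.08988 mm
δ_CD = -33700·650/(2290·196000) = -0.0488 mm
δ_DE = -33700·672/(437.5·196000) = -0.2641 mm
δ = Σδ_i = -0.446 mm.

-0.446 mm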